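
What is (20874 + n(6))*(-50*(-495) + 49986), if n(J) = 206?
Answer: 1575434880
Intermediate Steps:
(20874 + n(6))*(-50*(-495) + 49986) = (20874 + 206)*(-50*(-495) + 49986) = 21080*(24750 + 49986) = 21080*74736 = 1575434880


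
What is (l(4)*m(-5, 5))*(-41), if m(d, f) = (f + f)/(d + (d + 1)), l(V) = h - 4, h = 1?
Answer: -410/3 ≈ -136.67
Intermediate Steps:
l(V) = -3 (l(V) = 1 - 4 = -3)
m(d, f) = 2*f/(1 + 2*d) (m(d, f) = (2*f)/(d + (1 + d)) = (2*f)/(1 + 2*d) = 2*f/(1 + 2*d))
(l(4)*m(-5, 5))*(-41) = -6*5/(1 + 2*(-5))*(-41) = -6*5/(1 - 10)*(-41) = -6*5/(-9)*(-41) = -6*5*(-1)/9*(-41) = -3*(-10/9)*(-41) = (10/3)*(-41) = -410/3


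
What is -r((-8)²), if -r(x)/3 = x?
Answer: 192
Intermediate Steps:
r(x) = -3*x
-r((-8)²) = -(-3)*(-8)² = -(-3)*64 = -1*(-192) = 192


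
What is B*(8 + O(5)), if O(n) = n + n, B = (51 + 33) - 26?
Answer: 1044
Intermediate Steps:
B = 58 (B = 84 - 26 = 58)
O(n) = 2*n
B*(8 + O(5)) = 58*(8 + 2*5) = 58*(8 + 10) = 58*18 = 1044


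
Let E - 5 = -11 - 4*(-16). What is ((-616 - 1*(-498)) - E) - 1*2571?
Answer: -2747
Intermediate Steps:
E = 58 (E = 5 + (-11 - 4*(-16)) = 5 + (-11 + 64) = 5 + 53 = 58)
((-616 - 1*(-498)) - E) - 1*2571 = ((-616 - 1*(-498)) - 1*58) - 1*2571 = ((-616 + 498) - 58) - 2571 = (-118 - 58) - 2571 = -176 - 2571 = -2747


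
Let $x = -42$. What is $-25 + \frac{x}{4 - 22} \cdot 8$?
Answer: $- \frac{19}{3} \approx -6.3333$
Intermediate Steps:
$-25 + \frac{x}{4 - 22} \cdot 8 = -25 + - \frac{42}{4 - 22} \cdot 8 = -25 + - \frac{42}{-18} \cdot 8 = -25 + \left(-42\right) \left(- \frac{1}{18}\right) 8 = -25 + \frac{7}{3} \cdot 8 = -25 + \frac{56}{3} = - \frac{19}{3}$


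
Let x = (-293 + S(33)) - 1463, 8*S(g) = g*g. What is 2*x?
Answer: -12959/4 ≈ -3239.8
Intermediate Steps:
S(g) = g**2/8 (S(g) = (g*g)/8 = g**2/8)
x = -12959/8 (x = (-293 + (1/8)*33**2) - 1463 = (-293 + (1/8)*1089) - 1463 = (-293 + 1089/8) - 1463 = -1255/8 - 1463 = -12959/8 ≈ -1619.9)
2*x = 2*(-12959/8) = -12959/4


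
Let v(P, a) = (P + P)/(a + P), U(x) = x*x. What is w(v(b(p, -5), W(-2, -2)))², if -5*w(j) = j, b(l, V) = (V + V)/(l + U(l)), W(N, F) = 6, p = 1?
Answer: 4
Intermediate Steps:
U(x) = x²
b(l, V) = 2*V/(l + l²) (b(l, V) = (V + V)/(l + l²) = (2*V)/(l + l²) = 2*V/(l + l²))
v(P, a) = 2*P/(P + a) (v(P, a) = (2*P)/(P + a) = 2*P/(P + a))
w(j) = -j/5
w(v(b(p, -5), W(-2, -2)))² = (-2*2*(-5)/(1*(1 + 1))/(5*(2*(-5)/(1*(1 + 1)) + 6)))² = (-2*2*(-5)*1/2/(5*(2*(-5)*1/2 + 6)))² = (-2*2*(-5)*1*(½)/(5*(2*(-5)*1*(½) + 6)))² = (-2*(-5)/(5*(-5 + 6)))² = (-2*(-5)/(5*1))² = (-2*(-5)/5)² = (-⅕*(-10))² = 2² = 4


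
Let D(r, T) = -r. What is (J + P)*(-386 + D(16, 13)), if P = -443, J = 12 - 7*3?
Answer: 181704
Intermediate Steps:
J = -9 (J = 12 - 21 = -9)
(J + P)*(-386 + D(16, 13)) = (-9 - 443)*(-386 - 1*16) = -452*(-386 - 16) = -452*(-402) = 181704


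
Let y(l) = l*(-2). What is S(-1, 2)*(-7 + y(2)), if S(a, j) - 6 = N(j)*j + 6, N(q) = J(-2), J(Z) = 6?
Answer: -264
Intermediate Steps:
N(q) = 6
y(l) = -2*l
S(a, j) = 12 + 6*j (S(a, j) = 6 + (6*j + 6) = 6 + (6 + 6*j) = 12 + 6*j)
S(-1, 2)*(-7 + y(2)) = (12 + 6*2)*(-7 - 2*2) = (12 + 12)*(-7 - 4) = 24*(-11) = -264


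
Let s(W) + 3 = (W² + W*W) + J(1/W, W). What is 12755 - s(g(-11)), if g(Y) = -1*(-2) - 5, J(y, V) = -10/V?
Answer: 38210/3 ≈ 12737.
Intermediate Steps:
g(Y) = -3 (g(Y) = 2 - 5 = -3)
s(W) = -3 - 10/W + 2*W² (s(W) = -3 + ((W² + W*W) - 10/W) = -3 + ((W² + W²) - 10/W) = -3 + (2*W² - 10/W) = -3 + (-10/W + 2*W²) = -3 - 10/W + 2*W²)
12755 - s(g(-11)) = 12755 - (-3 - 10/(-3) + 2*(-3)²) = 12755 - (-3 - 10*(-⅓) + 2*9) = 12755 - (-3 + 10/3 + 18) = 12755 - 1*55/3 = 12755 - 55/3 = 38210/3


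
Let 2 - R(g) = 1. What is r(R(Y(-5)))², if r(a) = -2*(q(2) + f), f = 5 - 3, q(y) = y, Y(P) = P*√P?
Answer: 64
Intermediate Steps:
Y(P) = P^(3/2)
R(g) = 1 (R(g) = 2 - 1*1 = 2 - 1 = 1)
f = 2
r(a) = -8 (r(a) = -2*(2 + 2) = -2*4 = -8)
r(R(Y(-5)))² = (-8)² = 64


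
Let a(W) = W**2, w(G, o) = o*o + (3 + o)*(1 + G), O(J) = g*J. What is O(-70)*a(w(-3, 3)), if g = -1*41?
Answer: 25830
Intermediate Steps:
g = -41
O(J) = -41*J
w(G, o) = o**2 + (1 + G)*(3 + o)
O(-70)*a(w(-3, 3)) = (-41*(-70))*(3 + 3 + 3**2 + 3*(-3) - 3*3)**2 = 2870*(3 + 3 + 9 - 9 - 9)**2 = 2870*(-3)**2 = 2870*9 = 25830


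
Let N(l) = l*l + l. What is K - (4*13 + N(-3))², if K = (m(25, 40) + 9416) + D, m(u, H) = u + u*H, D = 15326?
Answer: 22403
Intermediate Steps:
m(u, H) = u + H*u
N(l) = l + l² (N(l) = l² + l = l + l²)
K = 25767 (K = (25*(1 + 40) + 9416) + 15326 = (25*41 + 9416) + 15326 = (1025 + 9416) + 15326 = 10441 + 15326 = 25767)
K - (4*13 + N(-3))² = 25767 - (4*13 - 3*(1 - 3))² = 25767 - (52 - 3*(-2))² = 25767 - (52 + 6)² = 25767 - 1*58² = 25767 - 1*3364 = 25767 - 3364 = 22403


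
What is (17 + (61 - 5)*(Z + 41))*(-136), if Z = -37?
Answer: -32776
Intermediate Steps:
(17 + (61 - 5)*(Z + 41))*(-136) = (17 + (61 - 5)*(-37 + 41))*(-136) = (17 + 56*4)*(-136) = (17 + 224)*(-136) = 241*(-136) = -32776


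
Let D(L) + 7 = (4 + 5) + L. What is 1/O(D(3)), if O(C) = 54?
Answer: 1/54 ≈ 0.018519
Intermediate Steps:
D(L) = 2 + L (D(L) = -7 + ((4 + 5) + L) = -7 + (9 + L) = 2 + L)
1/O(D(3)) = 1/54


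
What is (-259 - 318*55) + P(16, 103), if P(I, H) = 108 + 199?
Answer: -17442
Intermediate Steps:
P(I, H) = 307
(-259 - 318*55) + P(16, 103) = (-259 - 318*55) + 307 = (-259 - 17490) + 307 = -17749 + 307 = -17442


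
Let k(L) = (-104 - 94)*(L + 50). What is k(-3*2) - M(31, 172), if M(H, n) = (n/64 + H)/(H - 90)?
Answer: -8223589/944 ≈ -8711.4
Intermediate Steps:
M(H, n) = (H + n/64)/(-90 + H) (M(H, n) = (n*(1/64) + H)/(-90 + H) = (n/64 + H)/(-90 + H) = (H + n/64)/(-90 + H))
k(L) = -9900 - 198*L (k(L) = -198*(50 + L) = -9900 - 198*L)
k(-3*2) - M(31, 172) = (-9900 - (-594)*2) - (31 + (1/64)*172)/(-90 + 31) = (-9900 - 198*(-6)) - (31 + 43/16)/(-59) = (-9900 + 1188) - (-1)*539/(59*16) = -8712 - 1*(-539/944) = -8712 + 539/944 = -8223589/944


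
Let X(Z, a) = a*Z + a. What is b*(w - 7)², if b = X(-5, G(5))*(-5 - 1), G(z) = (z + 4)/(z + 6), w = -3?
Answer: 21600/11 ≈ 1963.6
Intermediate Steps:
G(z) = (4 + z)/(6 + z)
X(Z, a) = a + Z*a (X(Z, a) = Z*a + a = a + Z*a)
b = 216/11 (b = (((4 + 5)/(6 + 5))*(1 - 5))*(-5 - 1) = ((9/11)*(-4))*(-6) = -36/11*(-6) = 216/11 ≈ 19.636)
b*(w - 7)² = 216*(-3 - 7)²/11 = (216/11)*(-10)² = (216/11)*100 = 21600/11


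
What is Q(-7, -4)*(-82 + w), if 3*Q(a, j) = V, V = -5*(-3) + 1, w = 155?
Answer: 1168/3 ≈ 389.33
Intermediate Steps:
V = 16 (V = 15 + 1 = 16)
Q(a, j) = 16/3 (Q(a, j) = (1/3)*16 = 16/3)
Q(-7, -4)*(-82 + w) = 16*(-82 + 155)/3 = (16/3)*73 = 1168/3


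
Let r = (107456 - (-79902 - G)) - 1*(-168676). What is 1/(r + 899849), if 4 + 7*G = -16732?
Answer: 7/8774445 ≈ 7.9777e-7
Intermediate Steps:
G = -16736/7 (G = -4/7 + (1/7)*(-16732) = -4/7 - 16732/7 = -16736/7 ≈ -2390.9)
r = 2475502/7 (r = (107456 - (-79902 - 1*(-16736/7))) - 1*(-168676) = (107456 - (-79902 + 16736/7)) + 168676 = (107456 - 1*(-542578/7)) + 168676 = (107456 + 542578/7) + 168676 = 1294770/7 + 168676 = 2475502/7 ≈ 3.5364e+5)
1/(r + 899849) = 1/(2475502/7 + 899849) = 1/(8774445/7) = 7/8774445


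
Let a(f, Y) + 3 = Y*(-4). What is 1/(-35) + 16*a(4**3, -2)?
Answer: 2799/35 ≈ 79.971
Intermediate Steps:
a(f, Y) = -3 - 4*Y (a(f, Y) = -3 + Y*(-4) = -3 - 4*Y)
1/(-35) + 16*a(4**3, -2) = 1/(-35) + 16*(-3 - 4*(-2)) = -1/35 + 16*(-3 + 8) = -1/35 + 16*5 = -1/35 + 80 = 2799/35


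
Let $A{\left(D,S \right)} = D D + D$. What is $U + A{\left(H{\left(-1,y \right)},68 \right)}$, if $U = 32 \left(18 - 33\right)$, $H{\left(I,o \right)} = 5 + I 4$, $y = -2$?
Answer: $-478$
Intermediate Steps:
$H{\left(I,o \right)} = 5 + 4 I$
$A{\left(D,S \right)} = D + D^{2}$ ($A{\left(D,S \right)} = D^{2} + D = D + D^{2}$)
$U = -480$ ($U = 32 \left(-15\right) = -480$)
$U + A{\left(H{\left(-1,y \right)},68 \right)} = -480 + \left(5 + 4 \left(-1\right)\right) \left(1 + \left(5 + 4 \left(-1\right)\right)\right) = -480 + \left(5 - 4\right) \left(1 + \left(5 - 4\right)\right) = -480 + 1 \left(1 + 1\right) = -480 + 1 \cdot 2 = -480 + 2 = -478$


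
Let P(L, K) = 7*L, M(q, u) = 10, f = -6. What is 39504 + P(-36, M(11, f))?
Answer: 39252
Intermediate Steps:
39504 + P(-36, M(11, f)) = 39504 + 7*(-36) = 39504 - 252 = 39252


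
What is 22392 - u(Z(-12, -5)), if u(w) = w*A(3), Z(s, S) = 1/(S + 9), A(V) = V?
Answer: 89565/4 ≈ 22391.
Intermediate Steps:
Z(s, S) = 1/(9 + S)
u(w) = 3*w (u(w) = w*3 = 3*w)
22392 - u(Z(-12, -5)) = 22392 - 3/(9 - 5) = 22392 - 3/4 = 89565/4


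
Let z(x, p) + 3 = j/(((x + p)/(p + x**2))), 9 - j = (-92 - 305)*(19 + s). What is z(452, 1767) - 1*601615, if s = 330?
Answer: 27218619560/2219 ≈ 1.2266e+7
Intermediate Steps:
j = 138562 (j = 9 - (-92 - 305)*(19 + 330) = 9 - (-397)*349 = 9 - 1*(-138553) = 9 + 138553 = 138562)
z(x, p) = -3 + 138562*(p + x**2)/(p + x) (z(x, p) = -3 + 138562/(((x + p)/(p + x**2))) = -3 + 138562/(((p + x)/(p + x**2))) = -3 + 138562*((p + x**2)/(p + x)) = -3 + 138562*(p + x**2)/(p + x))
z(452, 1767) - 1*601615 = (-3*452 + 138559*1767 + 138562*452**2)/(1767 + 452) - 1*601615 = (-1356 + 244833753 + 138562*204304)/2219 - 601615 = (-1356 + 244833753 + 28308770848)/2219 - 601615 = (1/2219)*28553603245 - 601615 = 28553603245/2219 - 601615 = 27218619560/2219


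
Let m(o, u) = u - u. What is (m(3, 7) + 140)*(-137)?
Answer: -19180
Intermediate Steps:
m(o, u) = 0
(m(3, 7) + 140)*(-137) = (0 + 140)*(-137) = 140*(-137) = -19180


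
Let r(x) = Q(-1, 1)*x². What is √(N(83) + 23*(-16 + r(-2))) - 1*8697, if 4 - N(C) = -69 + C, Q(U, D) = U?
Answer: -8697 + I*√470 ≈ -8697.0 + 21.679*I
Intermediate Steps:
N(C) = 73 - C (N(C) = 4 - (-69 + C) = 4 + (69 - C) = 73 - C)
r(x) = -x²
√(N(83) + 23*(-16 + r(-2))) - 1*8697 = √((73 - 1*83) + 23*(-16 - 1*(-2)²)) - 1*8697 = √((73 - 83) + 23*(-16 - 1*4)) - 8697 = √(-10 + 23*(-16 - 4)) - 8697 = √(-10 + 23*(-20)) - 8697 = √(-10 - 460) - 8697 = √(-470) - 8697 = I*√470 - 8697 = -8697 + I*√470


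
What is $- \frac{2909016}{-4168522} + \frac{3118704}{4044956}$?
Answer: $\frac{3095903494848}{2107686009379} \approx 1.4689$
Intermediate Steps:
$- \frac{2909016}{-4168522} + \frac{3118704}{4044956} = \left(-2909016\right) \left(- \frac{1}{4168522}\right) + 3118704 \cdot \frac{1}{4044956} = \frac{1454508}{2084261} + \frac{779676}{1011239} = \frac{3095903494848}{2107686009379}$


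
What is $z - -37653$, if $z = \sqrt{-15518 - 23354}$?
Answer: $37653 + 2 i \sqrt{9718} \approx 37653.0 + 197.16 i$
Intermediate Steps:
$z = 2 i \sqrt{9718}$ ($z = \sqrt{-38872} = 2 i \sqrt{9718} \approx 197.16 i$)
$z - -37653 = 2 i \sqrt{9718} - -37653 = 2 i \sqrt{9718} + 37653 = 37653 + 2 i \sqrt{9718}$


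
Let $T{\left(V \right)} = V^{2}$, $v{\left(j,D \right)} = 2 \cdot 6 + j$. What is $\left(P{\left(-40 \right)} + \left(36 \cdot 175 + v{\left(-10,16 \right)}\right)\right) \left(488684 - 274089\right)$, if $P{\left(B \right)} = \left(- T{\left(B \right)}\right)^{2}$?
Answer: $550715577690$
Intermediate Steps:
$v{\left(j,D \right)} = 12 + j$
$P{\left(B \right)} = B^{4}$ ($P{\left(B \right)} = \left(- B^{2}\right)^{2} = B^{4}$)
$\left(P{\left(-40 \right)} + \left(36 \cdot 175 + v{\left(-10,16 \right)}\right)\right) \left(488684 - 274089\right) = \left(\left(-40\right)^{4} + \left(36 \cdot 175 + \left(12 - 10\right)\right)\right) \left(488684 - 274089\right) = \left(2560000 + \left(6300 + 2\right)\right) 214595 = \left(2560000 + 6302\right) 214595 = 2566302 \cdot 214595 = 550715577690$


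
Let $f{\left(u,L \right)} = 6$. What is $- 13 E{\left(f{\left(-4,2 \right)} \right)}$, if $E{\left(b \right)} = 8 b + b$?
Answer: $-702$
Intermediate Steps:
$E{\left(b \right)} = 9 b$
$- 13 E{\left(f{\left(-4,2 \right)} \right)} = - 13 \cdot 9 \cdot 6 = \left(-13\right) 54 = -702$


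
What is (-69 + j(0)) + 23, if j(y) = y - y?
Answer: -46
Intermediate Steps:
j(y) = 0
(-69 + j(0)) + 23 = (-69 + 0) + 23 = -69 + 23 = -46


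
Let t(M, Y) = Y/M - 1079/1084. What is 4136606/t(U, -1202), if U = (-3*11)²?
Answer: -4883164104456/2477999 ≈ -1.9706e+6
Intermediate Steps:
U = 1089 (U = (-33)² = 1089)
t(M, Y) = -1079/1084 + Y/M (t(M, Y) = Y/M - 1079*1/1084 = Y/M - 1079/1084 = -1079/1084 + Y/M)
4136606/t(U, -1202) = 4136606/(-1079/1084 - 1202/1089) = 4136606/(-2477999/1180476) = 4136606*(-1180476/2477999) = -4883164104456/2477999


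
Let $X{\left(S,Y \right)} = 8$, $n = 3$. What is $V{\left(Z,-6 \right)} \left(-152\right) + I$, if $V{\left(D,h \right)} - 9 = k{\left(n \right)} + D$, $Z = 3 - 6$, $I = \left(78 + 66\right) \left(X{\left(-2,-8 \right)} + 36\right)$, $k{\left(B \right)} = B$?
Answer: $4968$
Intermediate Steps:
$I = 6336$ ($I = \left(78 + 66\right) \left(8 + 36\right) = 144 \cdot 44 = 6336$)
$Z = -3$ ($Z = 3 - 6 = -3$)
$V{\left(D,h \right)} = 12 + D$ ($V{\left(D,h \right)} = 9 + \left(3 + D\right) = 12 + D$)
$V{\left(Z,-6 \right)} \left(-152\right) + I = \left(12 - 3\right) \left(-152\right) + 6336 = 9 \left(-152\right) + 6336 = -1368 + 6336 = 4968$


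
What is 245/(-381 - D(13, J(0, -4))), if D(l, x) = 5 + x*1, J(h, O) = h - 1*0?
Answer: -245/386 ≈ -0.63472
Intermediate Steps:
J(h, O) = h (J(h, O) = h + 0 = h)
D(l, x) = 5 + x
245/(-381 - D(13, J(0, -4))) = 245/(-381 - (5 + 0)) = 245/(-381 - 1*5) = 245/(-381 - 5) = 245/(-386) = 245*(-1/386) = -245/386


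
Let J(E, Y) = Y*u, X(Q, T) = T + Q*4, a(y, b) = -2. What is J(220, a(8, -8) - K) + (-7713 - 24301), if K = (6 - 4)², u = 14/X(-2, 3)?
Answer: -159986/5 ≈ -31997.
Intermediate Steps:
X(Q, T) = T + 4*Q
u = -14/5 (u = 14/(3 + 4*(-2)) = 14/(3 - 8) = 14/(-5) = 14*(-⅕) = -14/5 ≈ -2.8000)
K = 4 (K = 2² = 4)
J(E, Y) = -14*Y/5 (J(E, Y) = Y*(-14/5) = -14*Y/5)
J(220, a(8, -8) - K) + (-7713 - 24301) = -14*(-2 - 1*4)/5 + (-7713 - 24301) = -14*(-2 - 4)/5 - 32014 = -14/5*(-6) - 32014 = 84/5 - 32014 = -159986/5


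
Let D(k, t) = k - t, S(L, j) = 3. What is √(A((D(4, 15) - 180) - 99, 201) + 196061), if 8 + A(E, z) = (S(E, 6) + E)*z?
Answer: 3*√15374 ≈ 371.98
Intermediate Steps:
A(E, z) = -8 + z*(3 + E) (A(E, z) = -8 + (3 + E)*z = -8 + z*(3 + E))
√(A((D(4, 15) - 180) - 99, 201) + 196061) = √((-8 + 3*201 + (((4 - 1*15) - 180) - 99)*201) + 196061) = √((-8 + 603 + (((4 - 15) - 180) - 99)*201) + 196061) = √((-8 + 603 + ((-11 - 180) - 99)*201) + 196061) = √((-8 + 603 + (-191 - 99)*201) + 196061) = √((-8 + 603 - 290*201) + 196061) = √((-8 + 603 - 58290) + 196061) = √(-57695 + 196061) = √138366 = 3*√15374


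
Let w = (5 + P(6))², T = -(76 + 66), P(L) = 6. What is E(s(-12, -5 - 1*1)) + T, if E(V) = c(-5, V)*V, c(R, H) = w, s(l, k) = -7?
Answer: -989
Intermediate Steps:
T = -142 (T = -1*142 = -142)
w = 121 (w = (5 + 6)² = 11² = 121)
c(R, H) = 121
E(V) = 121*V
E(s(-12, -5 - 1*1)) + T = 121*(-7) - 142 = -847 - 142 = -989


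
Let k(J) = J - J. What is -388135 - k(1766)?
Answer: -388135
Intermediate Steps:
k(J) = 0
-388135 - k(1766) = -388135 - 1*0 = -388135 + 0 = -388135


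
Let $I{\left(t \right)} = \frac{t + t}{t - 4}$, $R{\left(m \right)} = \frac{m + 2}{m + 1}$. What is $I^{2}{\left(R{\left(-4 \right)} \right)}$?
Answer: $\frac{4}{25} \approx 0.16$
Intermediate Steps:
$R{\left(m \right)} = \frac{2 + m}{1 + m}$
$I{\left(t \right)} = \frac{2 t}{-4 + t}$
$I^{2}{\left(R{\left(-4 \right)} \right)} = \left(\frac{2 \frac{2 - 4}{1 - 4}}{-4 + \frac{2 - 4}{1 - 4}}\right)^{2} = \left(\frac{2 \frac{1}{-3} \left(-2\right)}{-4 + \frac{1}{-3} \left(-2\right)}\right)^{2} = \left(\frac{2 \left(\left(- \frac{1}{3}\right) \left(-2\right)\right)}{-4 - - \frac{2}{3}}\right)^{2} = \left(2 \cdot \frac{2}{3} \frac{1}{-4 + \frac{2}{3}}\right)^{2} = \left(2 \cdot \frac{2}{3} \frac{1}{- \frac{10}{3}}\right)^{2} = \left(2 \cdot \frac{2}{3} \left(- \frac{3}{10}\right)\right)^{2} = \left(- \frac{2}{5}\right)^{2} = \frac{4}{25}$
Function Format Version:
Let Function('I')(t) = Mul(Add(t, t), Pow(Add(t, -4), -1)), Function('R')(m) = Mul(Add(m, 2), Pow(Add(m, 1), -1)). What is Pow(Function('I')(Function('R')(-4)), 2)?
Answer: Rational(4, 25) ≈ 0.16000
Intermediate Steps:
Function('R')(m) = Mul(Pow(Add(1, m), -1), Add(2, m)) (Function('R')(m) = Mul(Add(2, m), Pow(Add(1, m), -1)) = Mul(Pow(Add(1, m), -1), Add(2, m)))
Function('I')(t) = Mul(2, t, Pow(Add(-4, t), -1)) (Function('I')(t) = Mul(Mul(2, t), Pow(Add(-4, t), -1)) = Mul(2, t, Pow(Add(-4, t), -1)))
Pow(Function('I')(Function('R')(-4)), 2) = Pow(Mul(2, Mul(Pow(Add(1, -4), -1), Add(2, -4)), Pow(Add(-4, Mul(Pow(Add(1, -4), -1), Add(2, -4))), -1)), 2) = Pow(Mul(2, Mul(Pow(-3, -1), -2), Pow(Add(-4, Mul(Pow(-3, -1), -2)), -1)), 2) = Pow(Mul(2, Mul(Rational(-1, 3), -2), Pow(Add(-4, Mul(Rational(-1, 3), -2)), -1)), 2) = Pow(Mul(2, Rational(2, 3), Pow(Add(-4, Rational(2, 3)), -1)), 2) = Pow(Mul(2, Rational(2, 3), Pow(Rational(-10, 3), -1)), 2) = Pow(Mul(2, Rational(2, 3), Rational(-3, 10)), 2) = Pow(Rational(-2, 5), 2) = Rational(4, 25)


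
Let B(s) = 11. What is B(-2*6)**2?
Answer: 121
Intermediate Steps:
B(-2*6)**2 = 11**2 = 121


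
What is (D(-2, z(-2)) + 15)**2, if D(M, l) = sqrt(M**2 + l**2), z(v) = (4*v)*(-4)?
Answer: 1253 + 60*sqrt(257) ≈ 2214.9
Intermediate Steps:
z(v) = -16*v
(D(-2, z(-2)) + 15)**2 = (sqrt((-2)**2 + (-16*(-2))**2) + 15)**2 = (sqrt(4 + 32**2) + 15)**2 = (sqrt(4 + 1024) + 15)**2 = (sqrt(1028) + 15)**2 = (2*sqrt(257) + 15)**2 = (15 + 2*sqrt(257))**2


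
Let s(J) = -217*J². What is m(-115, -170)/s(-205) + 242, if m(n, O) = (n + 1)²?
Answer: 2206887854/9119425 ≈ 242.00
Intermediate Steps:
m(n, O) = (1 + n)²
m(-115, -170)/s(-205) + 242 = (1 - 115)²/((-217*(-205)²)) + 242 = (-114)²/((-217*42025)) + 242 = 12996/(-9119425) + 242 = 12996*(-1/9119425) + 242 = -12996/9119425 + 242 = 2206887854/9119425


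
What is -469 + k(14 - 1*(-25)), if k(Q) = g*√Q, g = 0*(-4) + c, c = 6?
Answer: -469 + 6*√39 ≈ -431.53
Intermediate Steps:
g = 6 (g = 0*(-4) + 6 = 0 + 6 = 6)
k(Q) = 6*√Q
-469 + k(14 - 1*(-25)) = -469 + 6*√(14 - 1*(-25)) = -469 + 6*√(14 + 25) = -469 + 6*√39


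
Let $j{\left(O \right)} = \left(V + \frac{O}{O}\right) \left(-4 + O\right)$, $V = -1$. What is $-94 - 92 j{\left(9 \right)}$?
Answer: $-94$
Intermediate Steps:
$j{\left(O \right)} = 0$ ($j{\left(O \right)} = \left(-1 + \frac{O}{O}\right) \left(-4 + O\right) = \left(-1 + 1\right) \left(-4 + O\right) = 0 \left(-4 + O\right) = 0$)
$-94 - 92 j{\left(9 \right)} = -94 - 0 = -94 + 0 = -94$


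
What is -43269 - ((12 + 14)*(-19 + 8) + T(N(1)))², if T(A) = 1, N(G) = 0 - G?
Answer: -124494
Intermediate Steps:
N(G) = -G
-43269 - ((12 + 14)*(-19 + 8) + T(N(1)))² = -43269 - ((12 + 14)*(-19 + 8) + 1)² = -43269 - (26*(-11) + 1)² = -43269 - (-286 + 1)² = -43269 - 1*(-285)² = -43269 - 1*81225 = -43269 - 81225 = -124494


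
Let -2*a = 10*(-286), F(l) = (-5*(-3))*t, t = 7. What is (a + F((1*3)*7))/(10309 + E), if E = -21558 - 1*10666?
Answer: -307/4383 ≈ -0.070043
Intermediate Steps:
F(l) = 105 (F(l) = -5*(-3)*7 = 15*7 = 105)
a = 1430 (a = -5*(-286) = -1/2*(-2860) = 1430)
E = -32224 (E = -21558 - 10666 = -32224)
(a + F((1*3)*7))/(10309 + E) = (1430 + 105)/(10309 - 32224) = 1535/(-21915) = 1535*(-1/21915) = -307/4383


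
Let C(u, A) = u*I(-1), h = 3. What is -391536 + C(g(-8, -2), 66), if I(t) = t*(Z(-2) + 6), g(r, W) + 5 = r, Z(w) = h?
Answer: -391419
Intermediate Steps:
Z(w) = 3
g(r, W) = -5 + r
I(t) = 9*t (I(t) = t*(3 + 6) = t*9 = 9*t)
C(u, A) = -9*u (C(u, A) = u*(9*(-1)) = u*(-9) = -9*u)
-391536 + C(g(-8, -2), 66) = -391536 - 9*(-5 - 8) = -391536 - 9*(-13) = -391536 + 117 = -391419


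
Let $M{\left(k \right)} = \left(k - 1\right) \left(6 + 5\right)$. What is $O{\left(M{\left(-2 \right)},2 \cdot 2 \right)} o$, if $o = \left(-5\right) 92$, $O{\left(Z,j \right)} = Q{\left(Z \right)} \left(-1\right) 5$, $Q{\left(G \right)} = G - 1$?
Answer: $-78200$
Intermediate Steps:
$Q{\left(G \right)} = -1 + G$
$M{\left(k \right)} = -11 + 11 k$ ($M{\left(k \right)} = \left(-1 + k\right) 11 = -11 + 11 k$)
$O{\left(Z,j \right)} = 5 - 5 Z$ ($O{\left(Z,j \right)} = \left(-1 + Z\right) \left(-1\right) 5 = \left(1 - Z\right) 5 = 5 - 5 Z$)
$o = -460$
$O{\left(M{\left(-2 \right)},2 \cdot 2 \right)} o = \left(5 - 5 \left(-11 + 11 \left(-2\right)\right)\right) \left(-460\right) = \left(5 - 5 \left(-11 - 22\right)\right) \left(-460\right) = \left(5 - -165\right) \left(-460\right) = \left(5 + 165\right) \left(-460\right) = 170 \left(-460\right) = -78200$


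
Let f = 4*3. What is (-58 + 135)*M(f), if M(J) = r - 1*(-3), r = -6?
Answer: -231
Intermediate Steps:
f = 12
M(J) = -3 (M(J) = -6 - 1*(-3) = -6 + 3 = -3)
(-58 + 135)*M(f) = (-58 + 135)*(-3) = 77*(-3) = -231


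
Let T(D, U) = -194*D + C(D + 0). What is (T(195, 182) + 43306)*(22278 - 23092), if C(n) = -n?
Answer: -4298734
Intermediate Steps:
T(D, U) = -195*D (T(D, U) = -194*D - (D + 0) = -194*D - D = -195*D)
(T(195, 182) + 43306)*(22278 - 23092) = (-195*195 + 43306)*(22278 - 23092) = (-38025 + 43306)*(-814) = 5281*(-814) = -4298734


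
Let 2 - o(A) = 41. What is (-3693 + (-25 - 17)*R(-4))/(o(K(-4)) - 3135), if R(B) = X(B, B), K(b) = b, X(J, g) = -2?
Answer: 1203/1058 ≈ 1.1371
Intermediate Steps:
R(B) = -2
o(A) = -39 (o(A) = 2 - 1*41 = 2 - 41 = -39)
(-3693 + (-25 - 17)*R(-4))/(o(K(-4)) - 3135) = (-3693 + (-25 - 17)*(-2))/(-39 - 3135) = (-3693 - 42*(-2))/(-3174) = (-3693 + 84)*(-1/3174) = -3609*(-1/3174) = 1203/1058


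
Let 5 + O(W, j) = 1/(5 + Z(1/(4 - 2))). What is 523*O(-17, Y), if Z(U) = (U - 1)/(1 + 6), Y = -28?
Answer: -173113/69 ≈ -2508.9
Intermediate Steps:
Z(U) = -⅐ + U/7 (Z(U) = (-1 + U)/7 = (-1 + U)*(⅐) = -⅐ + U/7)
O(W, j) = -331/69 (O(W, j) = -5 + 1/(5 + (-⅐ + 1/(7*(4 - 2)))) = -5 + 1/(5 + (-⅐ + (⅐)/2)) = -5 + 1/(5 + (-⅐ + (⅐)*(½))) = -5 + 1/(5 + (-⅐ + 1/14)) = -5 + 1/(5 - 1/14) = -5 + 1/(69/14) = -5 + 14/69 = -331/69)
523*O(-17, Y) = 523*(-331/69) = -173113/69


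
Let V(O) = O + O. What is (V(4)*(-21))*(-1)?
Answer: 168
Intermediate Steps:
V(O) = 2*O
(V(4)*(-21))*(-1) = ((2*4)*(-21))*(-1) = (8*(-21))*(-1) = -168*(-1) = 168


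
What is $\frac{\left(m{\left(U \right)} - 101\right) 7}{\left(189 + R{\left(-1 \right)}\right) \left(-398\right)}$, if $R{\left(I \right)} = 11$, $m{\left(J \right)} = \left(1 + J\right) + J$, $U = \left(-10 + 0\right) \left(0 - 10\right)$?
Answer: $- \frac{7}{796} \approx -0.008794$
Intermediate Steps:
$U = 100$ ($U = \left(-10\right) \left(-10\right) = 100$)
$m{\left(J \right)} = 1 + 2 J$
$\frac{\left(m{\left(U \right)} - 101\right) 7}{\left(189 + R{\left(-1 \right)}\right) \left(-398\right)} = \frac{\left(\left(1 + 2 \cdot 100\right) - 101\right) 7}{\left(189 + 11\right) \left(-398\right)} = \frac{\left(\left(1 + 200\right) - 101\right) 7}{200 \left(-398\right)} = \frac{\left(201 - 101\right) 7}{-79600} = 100 \cdot 7 \left(- \frac{1}{79600}\right) = 700 \left(- \frac{1}{79600}\right) = - \frac{7}{796}$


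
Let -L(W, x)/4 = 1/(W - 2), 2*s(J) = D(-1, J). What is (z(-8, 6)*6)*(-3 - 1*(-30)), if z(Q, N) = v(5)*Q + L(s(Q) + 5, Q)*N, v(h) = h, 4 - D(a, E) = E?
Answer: -6912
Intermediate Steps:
D(a, E) = 4 - E
s(J) = 2 - J/2 (s(J) = (4 - J)/2 = 2 - J/2)
L(W, x) = -4/(-2 + W) (L(W, x) = -4/(W - 2) = -4/(-2 + W))
z(Q, N) = 5*Q - 4*N/(5 - Q/2) (z(Q, N) = 5*Q + (-4/(-2 + ((2 - Q/2) + 5)))*N = 5*Q + (-4/(-2 + (7 - Q/2)))*N = 5*Q + (-4/(5 - Q/2))*N = 5*Q - 4*N/(5 - Q/2))
(z(-8, 6)*6)*(-3 - 1*(-30)) = (((8*6 + 5*(-8)*(-10 - 8))/(-10 - 8))*6)*(-3 - 1*(-30)) = (((48 + 5*(-8)*(-18))/(-18))*6)*(-3 + 30) = (-(48 + 720)/18*6)*27 = (-1/18*768*6)*27 = -128/3*6*27 = -256*27 = -6912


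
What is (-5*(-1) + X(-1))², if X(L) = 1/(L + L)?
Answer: 81/4 ≈ 20.250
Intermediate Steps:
X(L) = 1/(2*L)
(-5*(-1) + X(-1))² = (-5*(-1) + (½)/(-1))² = (5 + (½)*(-1))² = (5 - ½)² = (9/2)² = 81/4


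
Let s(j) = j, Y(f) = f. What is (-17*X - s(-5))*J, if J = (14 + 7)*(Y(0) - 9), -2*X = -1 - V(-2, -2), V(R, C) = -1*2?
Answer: -5103/2 ≈ -2551.5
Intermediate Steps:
V(R, C) = -2
X = -½ (X = -(-1 - 1*(-2))/2 = -(-1 + 2)/2 = -½*1 = -½ ≈ -0.50000)
J = -189 (J = (14 + 7)*(0 - 9) = 21*(-9) = -189)
(-17*X - s(-5))*J = (-17*(-½) - 1*(-5))*(-189) = (17/2 + 5)*(-189) = (27/2)*(-189) = -5103/2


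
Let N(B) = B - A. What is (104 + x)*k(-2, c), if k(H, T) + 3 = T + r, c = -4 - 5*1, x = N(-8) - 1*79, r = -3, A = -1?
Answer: -270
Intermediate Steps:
N(B) = 1 + B (N(B) = B - 1*(-1) = B + 1 = 1 + B)
x = -86 (x = (1 - 8) - 1*79 = -7 - 79 = -86)
c = -9 (c = -4 - 5 = -9)
k(H, T) = -6 + T (k(H, T) = -3 + (T - 3) = -3 + (-3 + T) = -6 + T)
(104 + x)*k(-2, c) = (104 - 86)*(-6 - 9) = 18*(-15) = -270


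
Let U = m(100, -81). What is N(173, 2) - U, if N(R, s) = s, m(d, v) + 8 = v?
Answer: 91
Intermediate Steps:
m(d, v) = -8 + v
U = -89 (U = -8 - 81 = -89)
N(173, 2) - U = 2 - 1*(-89) = 2 + 89 = 91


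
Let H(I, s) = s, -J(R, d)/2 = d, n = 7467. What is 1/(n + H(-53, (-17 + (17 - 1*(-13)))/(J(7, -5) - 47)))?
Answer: 37/276266 ≈ 0.00013393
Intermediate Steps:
J(R, d) = -2*d
1/(n + H(-53, (-17 + (17 - 1*(-13)))/(J(7, -5) - 47))) = 1/(7467 + (-17 + (17 - 1*(-13)))/(-2*(-5) - 47)) = 1/(7467 + (-17 + (17 + 13))/(10 - 47)) = 1/(7467 + (-17 + 30)/(-37)) = 1/(7467 + 13*(-1/37)) = 1/(7467 - 13/37) = 1/(276266/37) = 37/276266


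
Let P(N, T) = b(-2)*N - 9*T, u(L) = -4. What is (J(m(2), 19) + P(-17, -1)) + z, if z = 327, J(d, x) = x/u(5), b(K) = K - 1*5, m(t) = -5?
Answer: 1801/4 ≈ 450.25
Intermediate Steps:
b(K) = -5 + K (b(K) = K - 5 = -5 + K)
J(d, x) = -x/4 (J(d, x) = x/(-4) = x*(-¼) = -x/4)
P(N, T) = -9*T - 7*N (P(N, T) = (-5 - 2)*N - 9*T = -7*N - 9*T = -9*T - 7*N)
(J(m(2), 19) + P(-17, -1)) + z = (-¼*19 + (-9*(-1) - 7*(-17))) + 327 = (-19/4 + (9 + 119)) + 327 = (-19/4 + 128) + 327 = 493/4 + 327 = 1801/4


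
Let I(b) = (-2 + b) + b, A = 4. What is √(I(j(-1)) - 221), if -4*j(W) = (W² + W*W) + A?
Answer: I*√226 ≈ 15.033*I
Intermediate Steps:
j(W) = -1 - W²/2 (j(W) = -((W² + W*W) + 4)/4 = -((W² + W²) + 4)/4 = -(2*W² + 4)/4 = -(4 + 2*W²)/4 = -1 - W²/2)
I(b) = -2 + 2*b
√(I(j(-1)) - 221) = √((-2 + 2*(-1 - ½*(-1)²)) - 221) = √((-2 + 2*(-1 - ½*1)) - 221) = √((-2 + 2*(-1 - ½)) - 221) = √((-2 + 2*(-3/2)) - 221) = √((-2 - 3) - 221) = √(-5 - 221) = √(-226) = I*√226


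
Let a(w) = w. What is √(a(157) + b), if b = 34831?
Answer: 2*√8747 ≈ 187.05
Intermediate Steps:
√(a(157) + b) = √(157 + 34831) = √34988 = 2*√8747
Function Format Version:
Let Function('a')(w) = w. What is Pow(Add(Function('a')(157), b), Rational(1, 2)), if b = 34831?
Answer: Mul(2, Pow(8747, Rational(1, 2))) ≈ 187.05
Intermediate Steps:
Pow(Add(Function('a')(157), b), Rational(1, 2)) = Pow(Add(157, 34831), Rational(1, 2)) = Pow(34988, Rational(1, 2)) = Mul(2, Pow(8747, Rational(1, 2)))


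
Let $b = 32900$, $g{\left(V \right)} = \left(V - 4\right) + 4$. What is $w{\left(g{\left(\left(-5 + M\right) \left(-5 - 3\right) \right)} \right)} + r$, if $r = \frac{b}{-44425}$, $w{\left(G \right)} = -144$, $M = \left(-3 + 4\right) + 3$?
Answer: $- \frac{257204}{1777} \approx -144.74$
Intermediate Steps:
$M = 4$ ($M = 1 + 3 = 4$)
$g{\left(V \right)} = V$ ($g{\left(V \right)} = \left(-4 + V\right) + 4 = V$)
$r = - \frac{1316}{1777}$ ($r = \frac{32900}{-44425} = 32900 \left(- \frac{1}{44425}\right) = - \frac{1316}{1777} \approx -0.74057$)
$w{\left(g{\left(\left(-5 + M\right) \left(-5 - 3\right) \right)} \right)} + r = -144 - \frac{1316}{1777} = - \frac{257204}{1777}$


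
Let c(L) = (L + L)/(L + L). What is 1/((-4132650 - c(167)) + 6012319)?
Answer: 1/1879668 ≈ 5.3201e-7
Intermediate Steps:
c(L) = 1 (c(L) = (2*L)/((2*L)) = (2*L)*(1/(2*L)) = 1)
1/((-4132650 - c(167)) + 6012319) = 1/((-4132650 - 1*1) + 6012319) = 1/((-4132650 - 1) + 6012319) = 1/(-4132651 + 6012319) = 1/1879668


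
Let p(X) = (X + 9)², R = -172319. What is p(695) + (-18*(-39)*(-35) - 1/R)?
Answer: 81170175675/172319 ≈ 4.7105e+5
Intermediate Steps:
p(X) = (9 + X)²
p(695) + (-18*(-39)*(-35) - 1/R) = (9 + 695)² + (-18*(-39)*(-35) - 1/(-172319)) = 704² + (702*(-35) - 1*(-1/172319)) = 495616 + (-24570 + 1/172319) = 495616 - 4233877829/172319 = 81170175675/172319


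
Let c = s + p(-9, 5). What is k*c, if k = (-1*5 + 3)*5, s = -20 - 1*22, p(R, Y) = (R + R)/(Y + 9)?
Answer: 3030/7 ≈ 432.86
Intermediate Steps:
p(R, Y) = 2*R/(9 + Y) (p(R, Y) = (2*R)/(9 + Y) = 2*R/(9 + Y))
s = -42 (s = -20 - 22 = -42)
k = -10 (k = (-5 + 3)*5 = -2*5 = -10)
c = -303/7 (c = -42 + 2*(-9)/(9 + 5) = -42 + 2*(-9)/14 = -42 + 2*(-9)*(1/14) = -42 - 9/7 = -303/7 ≈ -43.286)
k*c = -10*(-303/7) = 3030/7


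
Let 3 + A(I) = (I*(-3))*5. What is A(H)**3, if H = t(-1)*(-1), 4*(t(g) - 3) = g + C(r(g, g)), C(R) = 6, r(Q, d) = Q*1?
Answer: 14348907/64 ≈ 2.2420e+5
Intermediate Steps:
r(Q, d) = Q
t(g) = 9/2 + g/4 (t(g) = 3 + (g + 6)/4 = 3 + (6 + g)/4 = 3 + (3/2 + g/4) = 9/2 + g/4)
H = -17/4 (H = (9/2 + (1/4)*(-1))*(-1) = (9/2 - 1/4)*(-1) = (17/4)*(-1) = -17/4 ≈ -4.2500)
A(I) = -3 - 15*I (A(I) = -3 + (I*(-3))*5 = -3 - 3*I*5 = -3 - 15*I)
A(H)**3 = (-3 - 15*(-17/4))**3 = (-3 + 255/4)**3 = (243/4)**3 = 14348907/64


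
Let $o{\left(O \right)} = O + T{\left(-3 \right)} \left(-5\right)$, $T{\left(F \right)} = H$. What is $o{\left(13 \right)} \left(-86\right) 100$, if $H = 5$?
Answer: $103200$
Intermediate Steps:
$T{\left(F \right)} = 5$
$o{\left(O \right)} = -25 + O$ ($o{\left(O \right)} = O + 5 \left(-5\right) = O - 25 = -25 + O$)
$o{\left(13 \right)} \left(-86\right) 100 = \left(-25 + 13\right) \left(-86\right) 100 = \left(-12\right) \left(-86\right) 100 = 1032 \cdot 100 = 103200$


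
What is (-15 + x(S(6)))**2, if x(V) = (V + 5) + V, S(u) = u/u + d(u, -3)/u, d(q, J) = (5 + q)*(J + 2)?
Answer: 1225/9 ≈ 136.11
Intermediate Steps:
d(q, J) = (2 + J)*(5 + q) (d(q, J) = (5 + q)*(2 + J) = (2 + J)*(5 + q))
S(u) = 1 + (-5 - u)/u (S(u) = u/u + (10 + 2*u + 5*(-3) - 3*u)/u = 1 + (10 + 2*u - 15 - 3*u)/u = 1 + (-5 - u)/u)
x(V) = 5 + 2*V (x(V) = (5 + V) + V = 5 + 2*V)
(-15 + x(S(6)))**2 = (-15 + (5 + 2*(-5/6)))**2 = (-15 + (5 - 5/3))**2 = (-15 + 10/3)**2 = (-35/3)**2 = 1225/9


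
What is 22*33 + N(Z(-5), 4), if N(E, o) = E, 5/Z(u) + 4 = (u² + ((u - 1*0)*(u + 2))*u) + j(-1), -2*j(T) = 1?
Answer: 79124/109 ≈ 725.91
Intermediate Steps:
j(T) = -½ (j(T) = -½*1 = -½)
Z(u) = 5/(-9/2 + u² + u²*(2 + u)) (Z(u) = 5/(-4 + ((u² + ((u - 1*0)*(u + 2))*u) - ½)) = 5/(-4 + ((u² + ((u + 0)*(2 + u))*u) - ½)) = 5/(-4 + ((u² + (u*(2 + u))*u) - ½)) = 5/(-4 + ((u² + u²*(2 + u)) - ½)) = 5/(-4 + (-½ + u² + u²*(2 + u))) = 5/(-9/2 + u² + u²*(2 + u)))
22*33 + N(Z(-5), 4) = 22*33 + 10/(-9 + 2*(-5)³ + 6*(-5)²) = 726 + 10/(-9 + 2*(-125) + 6*25) = 726 + 10/(-9 - 250 + 150) = 726 + 10/(-109) = 726 + 10*(-1/109) = 726 - 10/109 = 79124/109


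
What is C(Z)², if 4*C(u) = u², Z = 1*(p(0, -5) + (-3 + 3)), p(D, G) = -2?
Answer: 1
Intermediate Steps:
Z = -2 (Z = 1*(-2 + (-3 + 3)) = 1*(-2 + 0) = 1*(-2) = -2)
C(u) = u²/4
C(Z)² = ((¼)*(-2)²)² = ((¼)*4)² = 1² = 1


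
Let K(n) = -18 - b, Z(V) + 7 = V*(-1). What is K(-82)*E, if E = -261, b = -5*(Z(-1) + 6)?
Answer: 4698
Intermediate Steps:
Z(V) = -7 - V (Z(V) = -7 + V*(-1) = -7 - V)
b = 0 (b = -5*((-7 - 1*(-1)) + 6) = -5*((-7 + 1) + 6) = -5*(-6 + 6) = -5*0 = 0)
K(n) = -18 (K(n) = -18 - 1*0 = -18 + 0 = -18)
K(-82)*E = -18*(-261) = 4698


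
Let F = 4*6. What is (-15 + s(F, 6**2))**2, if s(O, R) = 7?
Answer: 64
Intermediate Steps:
F = 24
(-15 + s(F, 6**2))**2 = (-15 + 7)**2 = (-8)**2 = 64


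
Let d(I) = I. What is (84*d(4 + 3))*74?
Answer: 43512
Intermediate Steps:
(84*d(4 + 3))*74 = (84*(4 + 3))*74 = (84*7)*74 = 588*74 = 43512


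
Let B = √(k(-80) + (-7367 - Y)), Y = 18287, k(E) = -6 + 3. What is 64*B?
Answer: 64*I*√25657 ≈ 10251.0*I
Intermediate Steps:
k(E) = -3
B = I*√25657 (B = √(-3 + (-7367 - 1*18287)) = √(-3 + (-7367 - 18287)) = √(-3 - 25654) = √(-25657) = I*√25657 ≈ 160.18*I)
64*B = 64*(I*√25657) = 64*I*√25657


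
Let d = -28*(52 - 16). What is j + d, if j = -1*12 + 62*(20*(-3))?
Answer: -4740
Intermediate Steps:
d = -1008 (d = -28*36 = -1008)
j = -3732 (j = -12 + 62*(-60) = -12 - 3720 = -3732)
j + d = -3732 - 1008 = -4740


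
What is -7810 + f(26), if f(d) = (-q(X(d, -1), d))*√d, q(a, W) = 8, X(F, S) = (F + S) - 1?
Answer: -7810 - 8*√26 ≈ -7850.8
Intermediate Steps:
X(F, S) = -1 + F + S
f(d) = -8*√d (f(d) = (-1*8)*√d = -8*√d)
-7810 + f(26) = -7810 - 8*√26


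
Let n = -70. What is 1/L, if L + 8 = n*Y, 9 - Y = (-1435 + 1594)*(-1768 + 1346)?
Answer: -1/4697498 ≈ -2.1288e-7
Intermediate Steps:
Y = 67107 (Y = 9 - (-1435 + 1594)*(-1768 + 1346) = 9 - 159*(-422) = 9 - 1*(-67098) = 9 + 67098 = 67107)
L = -4697498 (L = -8 - 70*67107 = -8 - 4697490 = -4697498)
1/L = 1/(-4697498) = -1/4697498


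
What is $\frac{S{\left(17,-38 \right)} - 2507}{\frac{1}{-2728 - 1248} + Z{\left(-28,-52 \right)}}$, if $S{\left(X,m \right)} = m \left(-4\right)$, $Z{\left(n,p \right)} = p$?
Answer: $\frac{9363480}{206753} \approx 45.288$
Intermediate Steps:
$S{\left(X,m \right)} = - 4 m$
$\frac{S{\left(17,-38 \right)} - 2507}{\frac{1}{-2728 - 1248} + Z{\left(-28,-52 \right)}} = \frac{\left(-4\right) \left(-38\right) - 2507}{\frac{1}{-2728 - 1248} - 52} = \frac{152 - 2507}{\frac{1}{-3976} - 52} = - \frac{2355}{- \frac{1}{3976} - 52} = - \frac{2355}{- \frac{206753}{3976}} = \left(-2355\right) \left(- \frac{3976}{206753}\right) = \frac{9363480}{206753}$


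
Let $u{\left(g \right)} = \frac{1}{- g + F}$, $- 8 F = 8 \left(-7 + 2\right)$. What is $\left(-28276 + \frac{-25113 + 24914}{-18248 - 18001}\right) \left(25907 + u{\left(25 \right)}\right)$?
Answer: $- \frac{35405354112465}{48332} \approx -7.3255 \cdot 10^{8}$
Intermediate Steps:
$F = 5$ ($F = - \frac{8 \left(-7 + 2\right)}{8} = - \frac{8 \left(-5\right)}{8} = \left(- \frac{1}{8}\right) \left(-40\right) = 5$)
$u{\left(g \right)} = \frac{1}{5 - g}$ ($u{\left(g \right)} = \frac{1}{- g + 5} = \frac{1}{5 - g}$)
$\left(-28276 + \frac{-25113 + 24914}{-18248 - 18001}\right) \left(25907 + u{\left(25 \right)}\right) = \left(-28276 + \frac{-25113 + 24914}{-18248 - 18001}\right) \left(25907 - \frac{1}{-5 + 25}\right) = \left(-28276 - \frac{199}{-36249}\right) \left(25907 - \frac{1}{20}\right) = \left(-28276 - - \frac{199}{36249}\right) \left(25907 - \frac{1}{20}\right) = \left(-28276 + \frac{199}{36249}\right) \left(25907 - \frac{1}{20}\right) = \left(- \frac{1024976525}{36249}\right) \frac{518139}{20} = - \frac{35405354112465}{48332}$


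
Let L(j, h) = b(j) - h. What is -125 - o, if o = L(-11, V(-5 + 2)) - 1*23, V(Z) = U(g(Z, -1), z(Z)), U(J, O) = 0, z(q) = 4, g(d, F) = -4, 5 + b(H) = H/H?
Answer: -98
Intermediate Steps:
b(H) = -4 (b(H) = -5 + H/H = -5 + 1 = -4)
V(Z) = 0
L(j, h) = -4 - h
o = -27 (o = (-4 - 1*0) - 1*23 = (-4 + 0) - 23 = -4 - 23 = -27)
-125 - o = -125 - 1*(-27) = -125 + 27 = -98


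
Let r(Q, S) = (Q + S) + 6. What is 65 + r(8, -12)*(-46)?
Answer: -27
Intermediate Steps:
r(Q, S) = 6 + Q + S
65 + r(8, -12)*(-46) = 65 + (6 + 8 - 12)*(-46) = 65 + 2*(-46) = 65 - 92 = -27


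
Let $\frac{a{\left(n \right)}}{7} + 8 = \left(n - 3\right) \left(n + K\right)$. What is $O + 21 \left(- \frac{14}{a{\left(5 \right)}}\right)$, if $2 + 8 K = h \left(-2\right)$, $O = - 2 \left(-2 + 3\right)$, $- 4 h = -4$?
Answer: $-44$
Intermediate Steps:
$h = 1$ ($h = \left(- \frac{1}{4}\right) \left(-4\right) = 1$)
$O = -2$ ($O = \left(-2\right) 1 = -2$)
$K = - \frac{1}{2}$ ($K = - \frac{1}{4} + \frac{1 \left(-2\right)}{8} = - \frac{1}{4} + \frac{1}{8} \left(-2\right) = - \frac{1}{4} - \frac{1}{4} = - \frac{1}{2} \approx -0.5$)
$a{\left(n \right)} = -56 + 7 \left(-3 + n\right) \left(- \frac{1}{2} + n\right)$ ($a{\left(n \right)} = -56 + 7 \left(n - 3\right) \left(n - \frac{1}{2}\right) = -56 + 7 \left(-3 + n\right) \left(- \frac{1}{2} + n\right)$)
$O + 21 \left(- \frac{14}{a{\left(5 \right)}}\right) = -2 + 21 \left(- \frac{14}{- \frac{91}{2} + 7 \cdot 5^{2} - \frac{245}{2}}\right) = -2 + 21 \left(- \frac{14}{- \frac{91}{2} + 7 \cdot 25 - \frac{245}{2}}\right) = -2 + 21 \left(- \frac{14}{- \frac{91}{2} + 175 - \frac{245}{2}}\right) = -2 + 21 \left(- \frac{14}{7}\right) = -2 + 21 \left(\left(-14\right) \frac{1}{7}\right) = -2 + 21 \left(-2\right) = -2 - 42 = -44$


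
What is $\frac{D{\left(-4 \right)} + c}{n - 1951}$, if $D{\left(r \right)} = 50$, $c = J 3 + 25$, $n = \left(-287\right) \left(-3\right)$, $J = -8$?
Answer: $- \frac{51}{1090} \approx -0.046789$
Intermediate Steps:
$n = 861$
$c = 1$ ($c = \left(-8\right) 3 + 25 = -24 + 25 = 1$)
$\frac{D{\left(-4 \right)} + c}{n - 1951} = \frac{50 + 1}{861 - 1951} = \frac{51}{-1090} = 51 \left(- \frac{1}{1090}\right) = - \frac{51}{1090}$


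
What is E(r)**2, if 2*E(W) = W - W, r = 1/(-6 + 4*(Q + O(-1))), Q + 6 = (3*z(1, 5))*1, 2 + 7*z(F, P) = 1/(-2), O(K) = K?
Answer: 0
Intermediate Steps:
z(F, P) = -5/14 (z(F, P) = -2/7 + (1/(-2))/7 = -2/7 + (1*(-1/2))/7 = -2/7 + (1/7)*(-1/2) = -2/7 - 1/14 = -5/14)
Q = -99/14 (Q = -6 + (3*(-5/14))*1 = -6 - 15/14*1 = -6 - 15/14 = -99/14 ≈ -7.0714)
r = -7/268 (r = 1/(-6 + 4*(-99/14 - 1)) = 1/(-6 + 4*(-113/14)) = 1/(-6 - 226/7) = 1/(-268/7) = -7/268 ≈ -0.026119)
E(W) = 0 (E(W) = (W - W)/2 = (1/2)*0 = 0)
E(r)**2 = 0**2 = 0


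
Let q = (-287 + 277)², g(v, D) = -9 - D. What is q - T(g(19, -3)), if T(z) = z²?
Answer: 64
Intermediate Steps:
q = 100 (q = (-10)² = 100)
q - T(g(19, -3)) = 100 - (-9 - 1*(-3))² = 100 - (-9 + 3)² = 100 - 1*(-6)² = 100 - 1*36 = 100 - 36 = 64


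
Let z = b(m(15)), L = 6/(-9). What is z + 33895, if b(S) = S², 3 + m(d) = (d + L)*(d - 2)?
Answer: 607555/9 ≈ 67506.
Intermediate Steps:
L = -⅔ (L = 6*(-⅑) = -⅔ ≈ -0.66667)
m(d) = -3 + (-2 + d)*(-⅔ + d) (m(d) = -3 + (d - ⅔)*(d - 2) = -3 + (-⅔ + d)*(-2 + d) = -3 + (-2 + d)*(-⅔ + d))
z = 302500/9 (z = (-5/3 + 15² - 8/3*15)² = (-5/3 + 225 - 40)² = (550/3)² = 302500/9 ≈ 33611.)
z + 33895 = 302500/9 + 33895 = 607555/9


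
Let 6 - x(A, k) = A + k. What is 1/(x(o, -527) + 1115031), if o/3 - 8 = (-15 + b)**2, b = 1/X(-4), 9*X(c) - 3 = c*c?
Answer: 361/402481412 ≈ 8.9694e-7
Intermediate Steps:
X(c) = 1/3 + c**2/9 (X(c) = 1/3 + (c*c)/9 = 1/3 + c**2/9)
b = 9/19 (b = 1/(1/3 + (1/9)*(-4)**2) = 1/(1/3 + (1/9)*16) = 1/(1/3 + 16/9) = 1/(19/9) = 9/19 ≈ 0.47368)
o = 237192/361 (o = 24 + 3*(-15 + 9/19)**2 = 24 + 3*(-276/19)**2 = 24 + 3*(76176/361) = 24 + 228528/361 = 237192/361 ≈ 657.04)
x(A, k) = 6 - A - k (x(A, k) = 6 - (A + k) = 6 + (-A - k) = 6 - A - k)
1/(x(o, -527) + 1115031) = 1/((6 - 1*237192/361 - 1*(-527)) + 1115031) = 1/((6 - 237192/361 + 527) + 1115031) = 1/(-44779/361 + 1115031) = 1/(402481412/361) = 361/402481412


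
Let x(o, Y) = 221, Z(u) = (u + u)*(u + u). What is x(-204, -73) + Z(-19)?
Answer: 1665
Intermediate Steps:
Z(u) = 4*u**2 (Z(u) = (2*u)*(2*u) = 4*u**2)
x(-204, -73) + Z(-19) = 221 + 4*(-19)**2 = 221 + 4*361 = 221 + 1444 = 1665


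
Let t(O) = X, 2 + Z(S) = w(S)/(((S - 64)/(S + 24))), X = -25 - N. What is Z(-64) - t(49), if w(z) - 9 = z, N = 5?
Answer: 173/16 ≈ 10.813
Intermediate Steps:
w(z) = 9 + z
X = -30 (X = -25 - 1*5 = -25 - 5 = -30)
Z(S) = -2 + (9 + S)*(24 + S)/(-64 + S) (Z(S) = -2 + (9 + S)/(((S - 64)/(S + 24))) = -2 + (9 + S)/(((-64 + S)/(24 + S))) = -2 + (9 + S)*((24 + S)/(-64 + S)) = -2 + (9 + S)*(24 + S)/(-64 + S))
t(O) = -30
Z(-64) - t(49) = (344 + (-64)**2 + 31*(-64))/(-64 - 64) - 1*(-30) = (344 + 4096 - 1984)/(-128) + 30 = -1/128*2456 + 30 = -307/16 + 30 = 173/16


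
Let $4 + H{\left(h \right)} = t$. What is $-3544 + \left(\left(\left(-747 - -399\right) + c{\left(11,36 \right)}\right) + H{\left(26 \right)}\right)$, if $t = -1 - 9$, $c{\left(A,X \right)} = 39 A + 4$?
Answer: $-3473$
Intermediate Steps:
$c{\left(A,X \right)} = 4 + 39 A$
$t = -10$
$H{\left(h \right)} = -14$ ($H{\left(h \right)} = -4 - 10 = -14$)
$-3544 + \left(\left(\left(-747 - -399\right) + c{\left(11,36 \right)}\right) + H{\left(26 \right)}\right) = -3544 + \left(\left(\left(-747 - -399\right) + \left(4 + 39 \cdot 11\right)\right) - 14\right) = -3544 + \left(\left(\left(-747 + 399\right) + \left(4 + 429\right)\right) - 14\right) = -3544 + \left(\left(-348 + 433\right) - 14\right) = -3544 + \left(85 - 14\right) = -3544 + 71 = -3473$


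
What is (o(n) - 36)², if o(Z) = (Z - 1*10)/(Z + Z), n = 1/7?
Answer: 19881/4 ≈ 4970.3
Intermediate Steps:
n = ⅐ ≈ 0.14286
o(Z) = (-10 + Z)/(2*Z) (o(Z) = (Z - 10)/((2*Z)) = (-10 + Z)*(1/(2*Z)) = (-10 + Z)/(2*Z))
(o(n) - 36)² = ((-10 + ⅐)/(2*(⅐)) - 36)² = ((½)*7*(-69/7) - 36)² = (-69/2 - 36)² = (-141/2)² = 19881/4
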